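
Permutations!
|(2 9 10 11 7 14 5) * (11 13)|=|(2 9 10 13 11 7 14 5)|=8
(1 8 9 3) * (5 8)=(1 5 8 9 3)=[0, 5, 2, 1, 4, 8, 6, 7, 9, 3]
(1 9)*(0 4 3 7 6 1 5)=(0 4 3 7 6 1 9 5)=[4, 9, 2, 7, 3, 0, 1, 6, 8, 5]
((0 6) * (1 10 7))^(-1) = (0 6)(1 7 10)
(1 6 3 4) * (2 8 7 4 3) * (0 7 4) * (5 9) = (0 7)(1 6 2 8 4)(5 9) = [7, 6, 8, 3, 1, 9, 2, 0, 4, 5]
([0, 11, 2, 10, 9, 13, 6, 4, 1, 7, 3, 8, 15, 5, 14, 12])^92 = [0, 8, 2, 3, 7, 5, 6, 9, 11, 4, 10, 1, 12, 13, 14, 15]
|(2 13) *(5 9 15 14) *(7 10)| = 4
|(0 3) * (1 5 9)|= |(0 3)(1 5 9)|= 6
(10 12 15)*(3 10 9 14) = (3 10 12 15 9 14) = [0, 1, 2, 10, 4, 5, 6, 7, 8, 14, 12, 11, 15, 13, 3, 9]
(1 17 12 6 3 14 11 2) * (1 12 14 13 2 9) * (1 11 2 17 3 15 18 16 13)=(1 3)(2 12 6 15 18 16 13 17 14)(9 11)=[0, 3, 12, 1, 4, 5, 15, 7, 8, 11, 10, 9, 6, 17, 2, 18, 13, 14, 16]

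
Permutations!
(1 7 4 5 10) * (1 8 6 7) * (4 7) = (4 5 10 8 6) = [0, 1, 2, 3, 5, 10, 4, 7, 6, 9, 8]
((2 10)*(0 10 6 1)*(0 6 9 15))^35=(15)(1 6)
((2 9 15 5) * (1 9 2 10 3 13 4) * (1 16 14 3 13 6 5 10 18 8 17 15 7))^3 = (3 18 15 4)(5 17 13 14)(6 8 10 16)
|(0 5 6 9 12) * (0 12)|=|(12)(0 5 6 9)|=4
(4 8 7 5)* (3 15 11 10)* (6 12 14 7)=(3 15 11 10)(4 8 6 12 14 7 5)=[0, 1, 2, 15, 8, 4, 12, 5, 6, 9, 3, 10, 14, 13, 7, 11]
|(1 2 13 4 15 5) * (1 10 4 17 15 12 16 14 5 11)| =6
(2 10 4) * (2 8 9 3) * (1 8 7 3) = [0, 8, 10, 2, 7, 5, 6, 3, 9, 1, 4] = (1 8 9)(2 10 4 7 3)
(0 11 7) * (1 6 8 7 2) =[11, 6, 1, 3, 4, 5, 8, 0, 7, 9, 10, 2] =(0 11 2 1 6 8 7)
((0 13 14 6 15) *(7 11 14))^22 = (0 13 7 11 14 6 15)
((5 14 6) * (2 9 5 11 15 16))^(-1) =(2 16 15 11 6 14 5 9)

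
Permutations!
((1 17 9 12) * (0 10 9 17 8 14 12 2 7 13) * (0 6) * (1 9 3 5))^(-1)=(17)(0 6 13 7 2 9 12 14 8 1 5 3 10)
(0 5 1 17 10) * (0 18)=(0 5 1 17 10 18)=[5, 17, 2, 3, 4, 1, 6, 7, 8, 9, 18, 11, 12, 13, 14, 15, 16, 10, 0]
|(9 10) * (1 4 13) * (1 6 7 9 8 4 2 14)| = 21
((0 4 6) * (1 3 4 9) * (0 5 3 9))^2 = (9)(3 6)(4 5) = ((1 9)(3 4 6 5))^2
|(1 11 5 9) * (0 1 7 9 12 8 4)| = 14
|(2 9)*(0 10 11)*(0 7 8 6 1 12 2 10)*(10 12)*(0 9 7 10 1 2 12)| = 4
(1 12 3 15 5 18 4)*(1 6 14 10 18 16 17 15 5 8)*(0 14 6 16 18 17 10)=(0 14)(1 12 3 5 18 4 16 10 17 15 8)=[14, 12, 2, 5, 16, 18, 6, 7, 1, 9, 17, 11, 3, 13, 0, 8, 10, 15, 4]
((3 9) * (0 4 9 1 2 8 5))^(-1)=((0 4 9 3 1 2 8 5))^(-1)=(0 5 8 2 1 3 9 4)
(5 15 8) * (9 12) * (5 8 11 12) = [0, 1, 2, 3, 4, 15, 6, 7, 8, 5, 10, 12, 9, 13, 14, 11] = (5 15 11 12 9)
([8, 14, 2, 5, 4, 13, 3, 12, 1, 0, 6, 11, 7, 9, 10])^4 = [10, 3, 2, 0, 4, 8, 9, 7, 6, 14, 13, 11, 12, 1, 5]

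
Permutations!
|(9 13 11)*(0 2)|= |(0 2)(9 13 11)|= 6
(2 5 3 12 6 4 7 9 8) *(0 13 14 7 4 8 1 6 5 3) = (0 13 14 7 9 1 6 8 2 3 12 5) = [13, 6, 3, 12, 4, 0, 8, 9, 2, 1, 10, 11, 5, 14, 7]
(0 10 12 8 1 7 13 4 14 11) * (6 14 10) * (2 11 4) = (0 6 14 4 10 12 8 1 7 13 2 11) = [6, 7, 11, 3, 10, 5, 14, 13, 1, 9, 12, 0, 8, 2, 4]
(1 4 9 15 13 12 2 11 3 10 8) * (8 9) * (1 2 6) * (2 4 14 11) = (1 14 11 3 10 9 15 13 12 6)(4 8) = [0, 14, 2, 10, 8, 5, 1, 7, 4, 15, 9, 3, 6, 12, 11, 13]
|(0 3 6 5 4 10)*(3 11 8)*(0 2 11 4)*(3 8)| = |(0 4 10 2 11 3 6 5)| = 8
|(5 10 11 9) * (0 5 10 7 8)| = 12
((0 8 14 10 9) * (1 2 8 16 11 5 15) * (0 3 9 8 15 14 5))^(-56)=(0 16 11)(1 2 15)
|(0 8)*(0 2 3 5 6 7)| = |(0 8 2 3 5 6 7)| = 7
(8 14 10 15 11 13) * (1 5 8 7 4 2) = (1 5 8 14 10 15 11 13 7 4 2) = [0, 5, 1, 3, 2, 8, 6, 4, 14, 9, 15, 13, 12, 7, 10, 11]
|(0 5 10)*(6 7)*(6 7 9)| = |(0 5 10)(6 9)| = 6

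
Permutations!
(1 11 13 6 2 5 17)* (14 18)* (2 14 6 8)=[0, 11, 5, 3, 4, 17, 14, 7, 2, 9, 10, 13, 12, 8, 18, 15, 16, 1, 6]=(1 11 13 8 2 5 17)(6 14 18)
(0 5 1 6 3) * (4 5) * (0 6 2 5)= (0 4)(1 2 5)(3 6)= [4, 2, 5, 6, 0, 1, 3]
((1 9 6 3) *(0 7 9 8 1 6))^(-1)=(0 9 7)(1 8)(3 6)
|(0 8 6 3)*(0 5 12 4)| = 7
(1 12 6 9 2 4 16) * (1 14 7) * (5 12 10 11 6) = (1 10 11 6 9 2 4 16 14 7)(5 12) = [0, 10, 4, 3, 16, 12, 9, 1, 8, 2, 11, 6, 5, 13, 7, 15, 14]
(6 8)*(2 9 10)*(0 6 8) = [6, 1, 9, 3, 4, 5, 0, 7, 8, 10, 2] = (0 6)(2 9 10)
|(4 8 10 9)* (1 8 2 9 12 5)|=|(1 8 10 12 5)(2 9 4)|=15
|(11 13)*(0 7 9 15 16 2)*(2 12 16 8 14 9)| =12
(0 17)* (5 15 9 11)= (0 17)(5 15 9 11)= [17, 1, 2, 3, 4, 15, 6, 7, 8, 11, 10, 5, 12, 13, 14, 9, 16, 0]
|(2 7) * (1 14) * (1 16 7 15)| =6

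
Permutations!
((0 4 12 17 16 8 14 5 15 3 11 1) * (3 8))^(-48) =((0 4 12 17 16 3 11 1)(5 15 8 14))^(-48) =(17)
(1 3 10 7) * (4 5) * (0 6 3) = (0 6 3 10 7 1)(4 5) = [6, 0, 2, 10, 5, 4, 3, 1, 8, 9, 7]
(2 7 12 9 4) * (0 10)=(0 10)(2 7 12 9 4)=[10, 1, 7, 3, 2, 5, 6, 12, 8, 4, 0, 11, 9]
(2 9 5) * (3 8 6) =(2 9 5)(3 8 6) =[0, 1, 9, 8, 4, 2, 3, 7, 6, 5]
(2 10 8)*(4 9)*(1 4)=(1 4 9)(2 10 8)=[0, 4, 10, 3, 9, 5, 6, 7, 2, 1, 8]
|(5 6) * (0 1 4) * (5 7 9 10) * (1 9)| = |(0 9 10 5 6 7 1 4)| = 8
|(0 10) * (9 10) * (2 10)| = 4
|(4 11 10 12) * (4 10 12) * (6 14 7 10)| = 7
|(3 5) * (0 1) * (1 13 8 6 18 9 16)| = 8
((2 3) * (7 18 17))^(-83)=((2 3)(7 18 17))^(-83)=(2 3)(7 18 17)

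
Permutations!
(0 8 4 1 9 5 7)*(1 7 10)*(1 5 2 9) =(0 8 4 7)(2 9)(5 10) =[8, 1, 9, 3, 7, 10, 6, 0, 4, 2, 5]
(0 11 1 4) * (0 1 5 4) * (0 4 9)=(0 11 5 9)(1 4)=[11, 4, 2, 3, 1, 9, 6, 7, 8, 0, 10, 5]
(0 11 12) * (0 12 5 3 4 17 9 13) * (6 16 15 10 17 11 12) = [12, 1, 2, 4, 11, 3, 16, 7, 8, 13, 17, 5, 6, 0, 14, 10, 15, 9] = (0 12 6 16 15 10 17 9 13)(3 4 11 5)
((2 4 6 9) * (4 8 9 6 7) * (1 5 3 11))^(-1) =((1 5 3 11)(2 8 9)(4 7))^(-1) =(1 11 3 5)(2 9 8)(4 7)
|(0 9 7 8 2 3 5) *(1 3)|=8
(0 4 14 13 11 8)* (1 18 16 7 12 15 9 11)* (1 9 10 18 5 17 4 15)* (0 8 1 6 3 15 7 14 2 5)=(0 7 12 6 3 15 10 18 16 14 13 9 11 1)(2 5 17 4)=[7, 0, 5, 15, 2, 17, 3, 12, 8, 11, 18, 1, 6, 9, 13, 10, 14, 4, 16]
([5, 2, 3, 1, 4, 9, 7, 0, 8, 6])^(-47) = (0 6 5 7 9)(1 2 3)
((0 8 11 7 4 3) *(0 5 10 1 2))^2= ((0 8 11 7 4 3 5 10 1 2))^2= (0 11 4 5 1)(2 8 7 3 10)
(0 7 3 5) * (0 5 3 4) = (0 7 4) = [7, 1, 2, 3, 0, 5, 6, 4]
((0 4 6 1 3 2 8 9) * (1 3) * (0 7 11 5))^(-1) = (0 5 11 7 9 8 2 3 6 4)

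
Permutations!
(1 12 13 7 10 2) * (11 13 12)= [0, 11, 1, 3, 4, 5, 6, 10, 8, 9, 2, 13, 12, 7]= (1 11 13 7 10 2)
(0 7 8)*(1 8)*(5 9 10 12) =(0 7 1 8)(5 9 10 12) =[7, 8, 2, 3, 4, 9, 6, 1, 0, 10, 12, 11, 5]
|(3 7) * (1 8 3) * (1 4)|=|(1 8 3 7 4)|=5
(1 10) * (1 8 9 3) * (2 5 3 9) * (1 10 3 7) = [0, 3, 5, 10, 4, 7, 6, 1, 2, 9, 8] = (1 3 10 8 2 5 7)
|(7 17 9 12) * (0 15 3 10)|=4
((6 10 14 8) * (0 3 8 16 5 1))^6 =(0 16 6)(1 14 8)(3 5 10)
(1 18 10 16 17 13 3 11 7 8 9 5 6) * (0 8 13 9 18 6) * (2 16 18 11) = (0 8 11 7 13 3 2 16 17 9 5)(1 6)(10 18) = [8, 6, 16, 2, 4, 0, 1, 13, 11, 5, 18, 7, 12, 3, 14, 15, 17, 9, 10]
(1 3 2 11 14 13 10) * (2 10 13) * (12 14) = [0, 3, 11, 10, 4, 5, 6, 7, 8, 9, 1, 12, 14, 13, 2] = (1 3 10)(2 11 12 14)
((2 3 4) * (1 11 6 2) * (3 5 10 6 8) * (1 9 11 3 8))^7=((1 3 4 9 11)(2 5 10 6))^7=(1 4 11 3 9)(2 6 10 5)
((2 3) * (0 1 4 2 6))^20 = ((0 1 4 2 3 6))^20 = (0 4 3)(1 2 6)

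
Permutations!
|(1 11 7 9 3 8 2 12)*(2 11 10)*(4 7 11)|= 20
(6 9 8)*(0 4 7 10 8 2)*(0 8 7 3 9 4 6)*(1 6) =[1, 6, 8, 9, 3, 5, 4, 10, 0, 2, 7] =(0 1 6 4 3 9 2 8)(7 10)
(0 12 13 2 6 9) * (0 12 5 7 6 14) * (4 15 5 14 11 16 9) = (0 14)(2 11 16 9 12 13)(4 15 5 7 6) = [14, 1, 11, 3, 15, 7, 4, 6, 8, 12, 10, 16, 13, 2, 0, 5, 9]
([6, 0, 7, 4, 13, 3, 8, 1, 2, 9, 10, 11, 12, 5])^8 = (13)(0 8 7)(1 6 2)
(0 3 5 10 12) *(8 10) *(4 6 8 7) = (0 3 5 7 4 6 8 10 12) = [3, 1, 2, 5, 6, 7, 8, 4, 10, 9, 12, 11, 0]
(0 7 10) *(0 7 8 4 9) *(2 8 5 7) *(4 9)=(0 5 7 10 2 8 9)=[5, 1, 8, 3, 4, 7, 6, 10, 9, 0, 2]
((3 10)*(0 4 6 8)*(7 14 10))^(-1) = ((0 4 6 8)(3 7 14 10))^(-1) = (0 8 6 4)(3 10 14 7)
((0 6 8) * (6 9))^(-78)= (0 6)(8 9)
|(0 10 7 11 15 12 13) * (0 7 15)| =7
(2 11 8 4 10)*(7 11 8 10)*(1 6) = (1 6)(2 8 4 7 11 10) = [0, 6, 8, 3, 7, 5, 1, 11, 4, 9, 2, 10]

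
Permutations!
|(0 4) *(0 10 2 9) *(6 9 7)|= 7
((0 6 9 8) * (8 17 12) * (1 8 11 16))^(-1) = (0 8 1 16 11 12 17 9 6)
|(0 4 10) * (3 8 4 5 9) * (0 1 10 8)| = |(0 5 9 3)(1 10)(4 8)| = 4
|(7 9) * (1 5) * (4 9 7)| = |(1 5)(4 9)| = 2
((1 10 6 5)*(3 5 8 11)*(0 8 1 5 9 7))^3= (0 3)(7 11)(8 9)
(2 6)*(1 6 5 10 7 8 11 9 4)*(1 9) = (1 6 2 5 10 7 8 11)(4 9) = [0, 6, 5, 3, 9, 10, 2, 8, 11, 4, 7, 1]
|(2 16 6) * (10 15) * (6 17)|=4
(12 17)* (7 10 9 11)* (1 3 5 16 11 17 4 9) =[0, 3, 2, 5, 9, 16, 6, 10, 8, 17, 1, 7, 4, 13, 14, 15, 11, 12] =(1 3 5 16 11 7 10)(4 9 17 12)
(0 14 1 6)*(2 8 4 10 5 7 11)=(0 14 1 6)(2 8 4 10 5 7 11)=[14, 6, 8, 3, 10, 7, 0, 11, 4, 9, 5, 2, 12, 13, 1]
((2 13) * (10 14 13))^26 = ((2 10 14 13))^26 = (2 14)(10 13)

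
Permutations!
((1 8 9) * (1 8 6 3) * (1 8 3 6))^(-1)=(3 9 8)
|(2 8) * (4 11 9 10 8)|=|(2 4 11 9 10 8)|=6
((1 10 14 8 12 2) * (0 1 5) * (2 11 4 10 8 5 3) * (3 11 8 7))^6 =(0 4 7 14 2)(1 10 3 5 11)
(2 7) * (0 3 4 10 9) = (0 3 4 10 9)(2 7) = [3, 1, 7, 4, 10, 5, 6, 2, 8, 0, 9]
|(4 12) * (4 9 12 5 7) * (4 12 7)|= |(4 5)(7 12 9)|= 6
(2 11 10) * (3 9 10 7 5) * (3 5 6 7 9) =(2 11 9 10)(6 7) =[0, 1, 11, 3, 4, 5, 7, 6, 8, 10, 2, 9]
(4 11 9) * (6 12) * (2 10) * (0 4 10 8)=[4, 1, 8, 3, 11, 5, 12, 7, 0, 10, 2, 9, 6]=(0 4 11 9 10 2 8)(6 12)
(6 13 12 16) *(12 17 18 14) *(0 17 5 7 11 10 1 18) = (0 17)(1 18 14 12 16 6 13 5 7 11 10) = [17, 18, 2, 3, 4, 7, 13, 11, 8, 9, 1, 10, 16, 5, 12, 15, 6, 0, 14]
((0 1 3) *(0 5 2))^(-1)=(0 2 5 3 1)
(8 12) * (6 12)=[0, 1, 2, 3, 4, 5, 12, 7, 6, 9, 10, 11, 8]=(6 12 8)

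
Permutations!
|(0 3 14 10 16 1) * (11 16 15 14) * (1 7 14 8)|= |(0 3 11 16 7 14 10 15 8 1)|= 10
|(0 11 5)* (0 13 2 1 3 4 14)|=|(0 11 5 13 2 1 3 4 14)|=9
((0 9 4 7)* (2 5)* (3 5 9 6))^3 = (0 5 4 6 2 7 3 9)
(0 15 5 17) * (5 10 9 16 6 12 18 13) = (0 15 10 9 16 6 12 18 13 5 17) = [15, 1, 2, 3, 4, 17, 12, 7, 8, 16, 9, 11, 18, 5, 14, 10, 6, 0, 13]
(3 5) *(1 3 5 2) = (5)(1 3 2) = [0, 3, 1, 2, 4, 5]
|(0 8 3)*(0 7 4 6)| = 6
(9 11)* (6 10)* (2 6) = (2 6 10)(9 11) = [0, 1, 6, 3, 4, 5, 10, 7, 8, 11, 2, 9]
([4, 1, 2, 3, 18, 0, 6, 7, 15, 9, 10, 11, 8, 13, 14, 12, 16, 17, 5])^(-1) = [5, 1, 2, 3, 0, 18, 6, 7, 12, 9, 10, 11, 15, 13, 14, 8, 16, 17, 4]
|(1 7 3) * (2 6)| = 6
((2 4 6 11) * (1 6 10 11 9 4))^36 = (1 6 9 4 10 11 2)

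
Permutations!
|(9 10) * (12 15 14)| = 6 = |(9 10)(12 15 14)|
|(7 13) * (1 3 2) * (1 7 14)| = 6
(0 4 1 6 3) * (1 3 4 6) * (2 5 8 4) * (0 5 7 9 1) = (0 6 2 7 9 1)(3 5 8 4) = [6, 0, 7, 5, 3, 8, 2, 9, 4, 1]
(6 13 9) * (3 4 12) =(3 4 12)(6 13 9) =[0, 1, 2, 4, 12, 5, 13, 7, 8, 6, 10, 11, 3, 9]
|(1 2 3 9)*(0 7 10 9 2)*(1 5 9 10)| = 6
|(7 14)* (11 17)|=2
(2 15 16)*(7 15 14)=(2 14 7 15 16)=[0, 1, 14, 3, 4, 5, 6, 15, 8, 9, 10, 11, 12, 13, 7, 16, 2]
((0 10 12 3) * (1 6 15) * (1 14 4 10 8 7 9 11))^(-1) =(0 3 12 10 4 14 15 6 1 11 9 7 8)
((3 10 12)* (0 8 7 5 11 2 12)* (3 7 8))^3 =(2 5 12 11 7)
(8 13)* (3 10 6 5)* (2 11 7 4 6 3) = (2 11 7 4 6 5)(3 10)(8 13) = [0, 1, 11, 10, 6, 2, 5, 4, 13, 9, 3, 7, 12, 8]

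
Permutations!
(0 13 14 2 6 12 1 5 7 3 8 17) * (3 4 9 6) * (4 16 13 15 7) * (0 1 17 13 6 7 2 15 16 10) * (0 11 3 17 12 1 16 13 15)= [13, 5, 17, 8, 9, 4, 1, 10, 15, 7, 11, 3, 12, 14, 0, 2, 6, 16]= (0 13 14)(1 5 4 9 7 10 11 3 8 15 2 17 16 6)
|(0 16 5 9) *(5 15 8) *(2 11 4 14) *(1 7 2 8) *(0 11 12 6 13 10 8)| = |(0 16 15 1 7 2 12 6 13 10 8 5 9 11 4 14)| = 16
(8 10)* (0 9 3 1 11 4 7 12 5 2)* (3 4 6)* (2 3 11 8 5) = (0 9 4 7 12 2)(1 8 10 5 3)(6 11) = [9, 8, 0, 1, 7, 3, 11, 12, 10, 4, 5, 6, 2]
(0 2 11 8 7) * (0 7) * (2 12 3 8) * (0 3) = (0 12)(2 11)(3 8) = [12, 1, 11, 8, 4, 5, 6, 7, 3, 9, 10, 2, 0]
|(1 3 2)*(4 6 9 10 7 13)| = 6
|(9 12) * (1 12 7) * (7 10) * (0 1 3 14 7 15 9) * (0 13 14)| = |(0 1 12 13 14 7 3)(9 10 15)| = 21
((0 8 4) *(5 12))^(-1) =(0 4 8)(5 12)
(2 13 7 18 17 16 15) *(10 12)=[0, 1, 13, 3, 4, 5, 6, 18, 8, 9, 12, 11, 10, 7, 14, 2, 15, 16, 17]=(2 13 7 18 17 16 15)(10 12)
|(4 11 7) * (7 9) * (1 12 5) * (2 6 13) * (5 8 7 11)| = 6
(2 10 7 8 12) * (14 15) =(2 10 7 8 12)(14 15) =[0, 1, 10, 3, 4, 5, 6, 8, 12, 9, 7, 11, 2, 13, 15, 14]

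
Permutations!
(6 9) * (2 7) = (2 7)(6 9) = [0, 1, 7, 3, 4, 5, 9, 2, 8, 6]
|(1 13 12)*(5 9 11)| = |(1 13 12)(5 9 11)| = 3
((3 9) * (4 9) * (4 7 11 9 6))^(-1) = ((3 7 11 9)(4 6))^(-1) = (3 9 11 7)(4 6)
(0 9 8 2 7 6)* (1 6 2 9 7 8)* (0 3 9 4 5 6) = [7, 0, 8, 9, 5, 6, 3, 2, 4, 1] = (0 7 2 8 4 5 6 3 9 1)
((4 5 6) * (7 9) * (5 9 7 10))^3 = ((4 9 10 5 6))^3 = (4 5 9 6 10)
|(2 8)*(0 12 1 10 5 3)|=6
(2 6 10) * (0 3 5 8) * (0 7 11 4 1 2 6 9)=(0 3 5 8 7 11 4 1 2 9)(6 10)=[3, 2, 9, 5, 1, 8, 10, 11, 7, 0, 6, 4]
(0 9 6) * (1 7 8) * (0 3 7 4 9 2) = (0 2)(1 4 9 6 3 7 8) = [2, 4, 0, 7, 9, 5, 3, 8, 1, 6]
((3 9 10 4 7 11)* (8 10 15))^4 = ((3 9 15 8 10 4 7 11))^4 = (3 10)(4 9)(7 15)(8 11)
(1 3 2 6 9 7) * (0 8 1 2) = (0 8 1 3)(2 6 9 7) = [8, 3, 6, 0, 4, 5, 9, 2, 1, 7]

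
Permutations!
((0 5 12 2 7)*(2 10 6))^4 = (0 6 5 2 12 7 10)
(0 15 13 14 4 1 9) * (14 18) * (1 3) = (0 15 13 18 14 4 3 1 9) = [15, 9, 2, 1, 3, 5, 6, 7, 8, 0, 10, 11, 12, 18, 4, 13, 16, 17, 14]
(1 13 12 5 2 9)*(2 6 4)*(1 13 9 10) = (1 9 13 12 5 6 4 2 10) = [0, 9, 10, 3, 2, 6, 4, 7, 8, 13, 1, 11, 5, 12]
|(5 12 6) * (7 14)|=|(5 12 6)(7 14)|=6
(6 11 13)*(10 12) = (6 11 13)(10 12) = [0, 1, 2, 3, 4, 5, 11, 7, 8, 9, 12, 13, 10, 6]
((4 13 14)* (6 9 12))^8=(4 14 13)(6 12 9)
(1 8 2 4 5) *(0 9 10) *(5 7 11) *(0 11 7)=[9, 8, 4, 3, 0, 1, 6, 7, 2, 10, 11, 5]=(0 9 10 11 5 1 8 2 4)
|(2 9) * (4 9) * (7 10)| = 6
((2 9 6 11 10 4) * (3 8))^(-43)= (2 4 10 11 6 9)(3 8)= ((2 9 6 11 10 4)(3 8))^(-43)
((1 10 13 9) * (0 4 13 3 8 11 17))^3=(0 9 3 17 13 10 11 4 1 8)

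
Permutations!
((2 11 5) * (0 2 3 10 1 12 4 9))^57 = (0 12 3 2 4 10 11 9 1 5)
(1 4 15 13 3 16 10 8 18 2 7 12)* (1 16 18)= [0, 4, 7, 18, 15, 5, 6, 12, 1, 9, 8, 11, 16, 3, 14, 13, 10, 17, 2]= (1 4 15 13 3 18 2 7 12 16 10 8)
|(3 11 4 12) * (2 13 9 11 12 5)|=6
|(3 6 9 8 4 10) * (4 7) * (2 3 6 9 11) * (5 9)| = 10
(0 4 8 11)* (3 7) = (0 4 8 11)(3 7) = [4, 1, 2, 7, 8, 5, 6, 3, 11, 9, 10, 0]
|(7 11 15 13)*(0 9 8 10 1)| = |(0 9 8 10 1)(7 11 15 13)| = 20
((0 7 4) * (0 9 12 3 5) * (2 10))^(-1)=((0 7 4 9 12 3 5)(2 10))^(-1)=(0 5 3 12 9 4 7)(2 10)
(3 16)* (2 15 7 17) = (2 15 7 17)(3 16) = [0, 1, 15, 16, 4, 5, 6, 17, 8, 9, 10, 11, 12, 13, 14, 7, 3, 2]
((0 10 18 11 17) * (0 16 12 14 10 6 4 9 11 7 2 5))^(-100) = ((0 6 4 9 11 17 16 12 14 10 18 7 2 5))^(-100) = (0 2 18 14 16 11 4)(5 7 10 12 17 9 6)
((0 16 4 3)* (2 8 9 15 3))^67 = ((0 16 4 2 8 9 15 3))^67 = (0 2 15 16 8 3 4 9)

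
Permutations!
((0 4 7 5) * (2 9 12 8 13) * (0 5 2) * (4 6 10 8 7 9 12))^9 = ((0 6 10 8 13)(2 12 7)(4 9))^9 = (0 13 8 10 6)(4 9)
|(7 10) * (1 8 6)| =|(1 8 6)(7 10)| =6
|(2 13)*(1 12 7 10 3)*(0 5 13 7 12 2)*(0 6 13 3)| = 14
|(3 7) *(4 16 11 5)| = |(3 7)(4 16 11 5)| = 4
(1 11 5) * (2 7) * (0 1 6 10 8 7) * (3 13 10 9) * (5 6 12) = (0 1 11 6 9 3 13 10 8 7 2)(5 12) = [1, 11, 0, 13, 4, 12, 9, 2, 7, 3, 8, 6, 5, 10]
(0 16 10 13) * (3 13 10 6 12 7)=[16, 1, 2, 13, 4, 5, 12, 3, 8, 9, 10, 11, 7, 0, 14, 15, 6]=(0 16 6 12 7 3 13)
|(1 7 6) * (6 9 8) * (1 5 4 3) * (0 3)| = 9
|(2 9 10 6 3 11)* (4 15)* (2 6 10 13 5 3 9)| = 6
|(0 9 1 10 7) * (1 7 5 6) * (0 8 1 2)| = 9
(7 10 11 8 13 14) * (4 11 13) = [0, 1, 2, 3, 11, 5, 6, 10, 4, 9, 13, 8, 12, 14, 7] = (4 11 8)(7 10 13 14)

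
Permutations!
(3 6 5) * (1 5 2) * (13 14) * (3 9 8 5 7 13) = (1 7 13 14 3 6 2)(5 9 8) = [0, 7, 1, 6, 4, 9, 2, 13, 5, 8, 10, 11, 12, 14, 3]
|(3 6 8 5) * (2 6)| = 5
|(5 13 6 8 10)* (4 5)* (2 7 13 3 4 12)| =21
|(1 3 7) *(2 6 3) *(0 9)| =10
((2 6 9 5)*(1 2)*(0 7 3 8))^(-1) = ((0 7 3 8)(1 2 6 9 5))^(-1) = (0 8 3 7)(1 5 9 6 2)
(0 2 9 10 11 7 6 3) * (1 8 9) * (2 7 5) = (0 7 6 3)(1 8 9 10 11 5 2) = [7, 8, 1, 0, 4, 2, 3, 6, 9, 10, 11, 5]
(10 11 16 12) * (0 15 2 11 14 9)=(0 15 2 11 16 12 10 14 9)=[15, 1, 11, 3, 4, 5, 6, 7, 8, 0, 14, 16, 10, 13, 9, 2, 12]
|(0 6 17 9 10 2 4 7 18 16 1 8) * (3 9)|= |(0 6 17 3 9 10 2 4 7 18 16 1 8)|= 13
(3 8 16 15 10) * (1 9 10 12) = (1 9 10 3 8 16 15 12) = [0, 9, 2, 8, 4, 5, 6, 7, 16, 10, 3, 11, 1, 13, 14, 12, 15]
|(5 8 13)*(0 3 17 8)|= |(0 3 17 8 13 5)|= 6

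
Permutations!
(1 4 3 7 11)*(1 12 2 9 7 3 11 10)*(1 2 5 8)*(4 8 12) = [0, 8, 9, 3, 11, 12, 6, 10, 1, 7, 2, 4, 5] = (1 8)(2 9 7 10)(4 11)(5 12)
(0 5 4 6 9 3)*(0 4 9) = (0 5 9 3 4 6) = [5, 1, 2, 4, 6, 9, 0, 7, 8, 3]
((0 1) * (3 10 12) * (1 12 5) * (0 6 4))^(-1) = (0 4 6 1 5 10 3 12)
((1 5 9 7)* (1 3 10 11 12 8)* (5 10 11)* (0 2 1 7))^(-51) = (0 10)(1 9)(2 5)(3 7 8 12 11)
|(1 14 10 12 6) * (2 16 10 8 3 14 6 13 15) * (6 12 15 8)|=28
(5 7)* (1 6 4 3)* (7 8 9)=[0, 6, 2, 1, 3, 8, 4, 5, 9, 7]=(1 6 4 3)(5 8 9 7)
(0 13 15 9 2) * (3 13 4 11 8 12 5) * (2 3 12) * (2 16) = (0 4 11 8 16 2)(3 13 15 9)(5 12) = [4, 1, 0, 13, 11, 12, 6, 7, 16, 3, 10, 8, 5, 15, 14, 9, 2]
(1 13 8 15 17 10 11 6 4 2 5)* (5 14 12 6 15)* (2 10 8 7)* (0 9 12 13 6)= (0 9 12)(1 6 4 10 11 15 17 8 5)(2 14 13 7)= [9, 6, 14, 3, 10, 1, 4, 2, 5, 12, 11, 15, 0, 7, 13, 17, 16, 8]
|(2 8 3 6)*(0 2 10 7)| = 7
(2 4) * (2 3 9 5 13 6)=(2 4 3 9 5 13 6)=[0, 1, 4, 9, 3, 13, 2, 7, 8, 5, 10, 11, 12, 6]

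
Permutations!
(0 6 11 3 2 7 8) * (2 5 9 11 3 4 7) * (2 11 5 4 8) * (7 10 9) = (0 6 3 4 10 9 5 7 2 11 8) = [6, 1, 11, 4, 10, 7, 3, 2, 0, 5, 9, 8]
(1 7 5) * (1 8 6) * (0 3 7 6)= (0 3 7 5 8)(1 6)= [3, 6, 2, 7, 4, 8, 1, 5, 0]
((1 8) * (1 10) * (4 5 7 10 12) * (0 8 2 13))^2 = ((0 8 12 4 5 7 10 1 2 13))^2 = (0 12 5 10 2)(1 13 8 4 7)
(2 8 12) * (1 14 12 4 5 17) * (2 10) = (1 14 12 10 2 8 4 5 17) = [0, 14, 8, 3, 5, 17, 6, 7, 4, 9, 2, 11, 10, 13, 12, 15, 16, 1]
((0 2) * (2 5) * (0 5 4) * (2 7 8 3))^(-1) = (0 4)(2 3 8 7 5)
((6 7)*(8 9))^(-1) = (6 7)(8 9)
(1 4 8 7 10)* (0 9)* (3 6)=[9, 4, 2, 6, 8, 5, 3, 10, 7, 0, 1]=(0 9)(1 4 8 7 10)(3 6)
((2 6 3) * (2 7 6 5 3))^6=((2 5 3 7 6))^6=(2 5 3 7 6)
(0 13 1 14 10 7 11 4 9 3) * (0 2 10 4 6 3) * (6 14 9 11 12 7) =(0 13 1 9)(2 10 6 3)(4 11 14)(7 12) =[13, 9, 10, 2, 11, 5, 3, 12, 8, 0, 6, 14, 7, 1, 4]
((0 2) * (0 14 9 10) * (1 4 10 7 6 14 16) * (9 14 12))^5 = ((0 2 16 1 4 10)(6 12 9 7))^5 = (0 10 4 1 16 2)(6 12 9 7)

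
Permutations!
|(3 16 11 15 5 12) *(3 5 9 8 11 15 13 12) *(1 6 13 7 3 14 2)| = 7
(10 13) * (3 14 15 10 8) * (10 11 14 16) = (3 16 10 13 8)(11 14 15) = [0, 1, 2, 16, 4, 5, 6, 7, 3, 9, 13, 14, 12, 8, 15, 11, 10]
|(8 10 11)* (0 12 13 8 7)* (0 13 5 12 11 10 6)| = |(0 11 7 13 8 6)(5 12)| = 6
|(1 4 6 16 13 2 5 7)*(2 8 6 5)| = 4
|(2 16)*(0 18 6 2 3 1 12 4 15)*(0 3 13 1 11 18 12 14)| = 13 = |(0 12 4 15 3 11 18 6 2 16 13 1 14)|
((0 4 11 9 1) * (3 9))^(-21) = ((0 4 11 3 9 1))^(-21) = (0 3)(1 11)(4 9)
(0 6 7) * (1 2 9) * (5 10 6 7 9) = (0 7)(1 2 5 10 6 9) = [7, 2, 5, 3, 4, 10, 9, 0, 8, 1, 6]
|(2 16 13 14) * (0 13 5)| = |(0 13 14 2 16 5)| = 6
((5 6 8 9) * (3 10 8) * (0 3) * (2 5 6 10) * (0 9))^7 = ((0 3 2 5 10 8)(6 9))^7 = (0 3 2 5 10 8)(6 9)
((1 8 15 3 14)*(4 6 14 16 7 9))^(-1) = (1 14 6 4 9 7 16 3 15 8)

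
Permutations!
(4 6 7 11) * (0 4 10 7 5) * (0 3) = [4, 1, 2, 0, 6, 3, 5, 11, 8, 9, 7, 10] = (0 4 6 5 3)(7 11 10)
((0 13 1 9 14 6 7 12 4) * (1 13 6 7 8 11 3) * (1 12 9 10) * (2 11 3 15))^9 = ((0 6 8 3 12 4)(1 10)(2 11 15)(7 9 14))^9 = (15)(0 3)(1 10)(4 8)(6 12)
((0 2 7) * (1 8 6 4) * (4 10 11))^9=((0 2 7)(1 8 6 10 11 4))^9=(1 10)(4 6)(8 11)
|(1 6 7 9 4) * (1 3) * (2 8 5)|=|(1 6 7 9 4 3)(2 8 5)|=6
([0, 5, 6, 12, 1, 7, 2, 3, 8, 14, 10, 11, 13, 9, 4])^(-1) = [0, 4, 6, 7, 14, 1, 2, 5, 8, 13, 10, 11, 3, 12, 9]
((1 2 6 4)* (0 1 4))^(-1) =(0 6 2 1)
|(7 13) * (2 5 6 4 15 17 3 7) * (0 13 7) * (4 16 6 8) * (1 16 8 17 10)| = 42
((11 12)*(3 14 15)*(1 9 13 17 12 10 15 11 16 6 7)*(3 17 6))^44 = ((1 9 13 6 7)(3 14 11 10 15 17 12 16))^44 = (1 7 6 13 9)(3 15)(10 16)(11 12)(14 17)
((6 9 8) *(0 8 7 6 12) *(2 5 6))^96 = (12)(2 5 6 9 7)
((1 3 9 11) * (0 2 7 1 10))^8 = (11)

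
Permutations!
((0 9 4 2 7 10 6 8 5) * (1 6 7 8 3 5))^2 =((0 9 4 2 8 1 6 3 5)(7 10))^2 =(10)(0 4 8 6 5 9 2 1 3)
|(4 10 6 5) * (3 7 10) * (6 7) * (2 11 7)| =|(2 11 7 10)(3 6 5 4)| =4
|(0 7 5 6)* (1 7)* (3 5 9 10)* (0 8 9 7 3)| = 8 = |(0 1 3 5 6 8 9 10)|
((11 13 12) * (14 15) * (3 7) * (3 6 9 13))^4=(15)(3 13 7 12 6 11 9)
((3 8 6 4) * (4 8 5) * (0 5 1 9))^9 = ((0 5 4 3 1 9)(6 8))^9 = (0 3)(1 5)(4 9)(6 8)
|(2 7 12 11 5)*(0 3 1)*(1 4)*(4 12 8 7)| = |(0 3 12 11 5 2 4 1)(7 8)| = 8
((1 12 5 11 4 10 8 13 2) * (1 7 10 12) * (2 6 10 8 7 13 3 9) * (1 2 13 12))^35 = (13)(1 4 11 5 12 2)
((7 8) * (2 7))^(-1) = (2 8 7)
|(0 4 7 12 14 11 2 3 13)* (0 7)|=14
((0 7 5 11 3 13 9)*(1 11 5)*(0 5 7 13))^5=((0 13 9 5 7 1 11 3))^5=(0 1 9 3 7 13 11 5)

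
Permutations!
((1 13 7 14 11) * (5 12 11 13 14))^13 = (1 11 12 5 7 13 14)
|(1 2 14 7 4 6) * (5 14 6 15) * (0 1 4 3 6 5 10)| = 11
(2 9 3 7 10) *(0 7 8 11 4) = (0 7 10 2 9 3 8 11 4) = [7, 1, 9, 8, 0, 5, 6, 10, 11, 3, 2, 4]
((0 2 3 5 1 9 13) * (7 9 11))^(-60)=((0 2 3 5 1 11 7 9 13))^(-60)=(0 5 7)(1 9 2)(3 11 13)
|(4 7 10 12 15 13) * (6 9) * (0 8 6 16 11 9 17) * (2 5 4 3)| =|(0 8 6 17)(2 5 4 7 10 12 15 13 3)(9 16 11)| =36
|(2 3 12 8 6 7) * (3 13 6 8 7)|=6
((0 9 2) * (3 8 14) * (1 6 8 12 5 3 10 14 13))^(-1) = ((0 9 2)(1 6 8 13)(3 12 5)(10 14))^(-1) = (0 2 9)(1 13 8 6)(3 5 12)(10 14)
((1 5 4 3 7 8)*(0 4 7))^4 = (8)(0 4 3)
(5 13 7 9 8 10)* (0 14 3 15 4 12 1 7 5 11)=(0 14 3 15 4 12 1 7 9 8 10 11)(5 13)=[14, 7, 2, 15, 12, 13, 6, 9, 10, 8, 11, 0, 1, 5, 3, 4]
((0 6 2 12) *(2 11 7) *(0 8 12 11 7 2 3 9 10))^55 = (0 6 7 3 9 10)(2 11)(8 12)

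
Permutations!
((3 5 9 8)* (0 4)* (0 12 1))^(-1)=((0 4 12 1)(3 5 9 8))^(-1)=(0 1 12 4)(3 8 9 5)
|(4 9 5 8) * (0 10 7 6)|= 4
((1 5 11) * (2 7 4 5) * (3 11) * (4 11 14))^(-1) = ((1 2 7 11)(3 14 4 5))^(-1) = (1 11 7 2)(3 5 4 14)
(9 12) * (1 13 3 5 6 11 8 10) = (1 13 3 5 6 11 8 10)(9 12) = [0, 13, 2, 5, 4, 6, 11, 7, 10, 12, 1, 8, 9, 3]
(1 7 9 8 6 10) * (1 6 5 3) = (1 7 9 8 5 3)(6 10) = [0, 7, 2, 1, 4, 3, 10, 9, 5, 8, 6]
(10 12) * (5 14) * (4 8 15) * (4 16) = (4 8 15 16)(5 14)(10 12) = [0, 1, 2, 3, 8, 14, 6, 7, 15, 9, 12, 11, 10, 13, 5, 16, 4]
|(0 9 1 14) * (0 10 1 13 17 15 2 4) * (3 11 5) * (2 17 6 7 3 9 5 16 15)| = |(0 5 9 13 6 7 3 11 16 15 17 2 4)(1 14 10)| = 39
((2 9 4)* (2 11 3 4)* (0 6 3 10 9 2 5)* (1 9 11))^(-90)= ((0 6 3 4 1 9 5)(10 11))^(-90)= (11)(0 6 3 4 1 9 5)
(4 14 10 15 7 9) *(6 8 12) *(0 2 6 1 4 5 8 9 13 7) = (0 2 6 9 5 8 12 1 4 14 10 15)(7 13) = [2, 4, 6, 3, 14, 8, 9, 13, 12, 5, 15, 11, 1, 7, 10, 0]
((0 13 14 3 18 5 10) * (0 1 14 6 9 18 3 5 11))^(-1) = (0 11 18 9 6 13)(1 10 5 14)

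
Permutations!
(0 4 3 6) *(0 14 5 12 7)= (0 4 3 6 14 5 12 7)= [4, 1, 2, 6, 3, 12, 14, 0, 8, 9, 10, 11, 7, 13, 5]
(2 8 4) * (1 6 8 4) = (1 6 8)(2 4) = [0, 6, 4, 3, 2, 5, 8, 7, 1]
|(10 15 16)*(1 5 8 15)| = 6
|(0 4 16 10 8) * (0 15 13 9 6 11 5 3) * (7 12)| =|(0 4 16 10 8 15 13 9 6 11 5 3)(7 12)| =12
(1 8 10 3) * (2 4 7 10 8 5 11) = (1 5 11 2 4 7 10 3) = [0, 5, 4, 1, 7, 11, 6, 10, 8, 9, 3, 2]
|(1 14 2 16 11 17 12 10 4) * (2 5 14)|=8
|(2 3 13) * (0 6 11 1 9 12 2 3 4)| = |(0 6 11 1 9 12 2 4)(3 13)| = 8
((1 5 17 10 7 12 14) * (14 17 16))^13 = ((1 5 16 14)(7 12 17 10))^13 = (1 5 16 14)(7 12 17 10)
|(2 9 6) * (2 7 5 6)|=|(2 9)(5 6 7)|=6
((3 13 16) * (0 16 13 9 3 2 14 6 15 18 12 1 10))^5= ((0 16 2 14 6 15 18 12 1 10)(3 9))^5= (0 15)(1 14)(2 12)(3 9)(6 10)(16 18)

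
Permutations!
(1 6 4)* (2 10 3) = [0, 6, 10, 2, 1, 5, 4, 7, 8, 9, 3] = (1 6 4)(2 10 3)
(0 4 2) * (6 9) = (0 4 2)(6 9) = [4, 1, 0, 3, 2, 5, 9, 7, 8, 6]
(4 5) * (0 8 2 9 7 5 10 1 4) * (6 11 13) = (0 8 2 9 7 5)(1 4 10)(6 11 13) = [8, 4, 9, 3, 10, 0, 11, 5, 2, 7, 1, 13, 12, 6]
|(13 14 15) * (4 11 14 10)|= |(4 11 14 15 13 10)|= 6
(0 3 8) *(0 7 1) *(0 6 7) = [3, 6, 2, 8, 4, 5, 7, 1, 0] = (0 3 8)(1 6 7)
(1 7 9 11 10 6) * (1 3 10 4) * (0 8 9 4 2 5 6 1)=(0 8 9 11 2 5 6 3 10 1 7 4)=[8, 7, 5, 10, 0, 6, 3, 4, 9, 11, 1, 2]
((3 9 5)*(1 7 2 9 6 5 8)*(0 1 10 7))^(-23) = (0 1)(2 8 7 9 10)(3 6 5)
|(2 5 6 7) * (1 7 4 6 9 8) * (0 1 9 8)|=14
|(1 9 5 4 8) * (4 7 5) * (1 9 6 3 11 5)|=|(1 6 3 11 5 7)(4 8 9)|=6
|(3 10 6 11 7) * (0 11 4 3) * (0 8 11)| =12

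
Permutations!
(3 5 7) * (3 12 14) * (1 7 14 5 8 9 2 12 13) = (1 7 13)(2 12 5 14 3 8 9) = [0, 7, 12, 8, 4, 14, 6, 13, 9, 2, 10, 11, 5, 1, 3]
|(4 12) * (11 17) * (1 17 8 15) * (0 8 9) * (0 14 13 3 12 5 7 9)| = |(0 8 15 1 17 11)(3 12 4 5 7 9 14 13)| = 24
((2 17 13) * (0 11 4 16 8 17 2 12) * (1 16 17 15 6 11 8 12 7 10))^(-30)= (0 10 4 8 1 17 15 16 13 6 12 7 11)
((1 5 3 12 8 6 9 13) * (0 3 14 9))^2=((0 3 12 8 6)(1 5 14 9 13))^2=(0 12 6 3 8)(1 14 13 5 9)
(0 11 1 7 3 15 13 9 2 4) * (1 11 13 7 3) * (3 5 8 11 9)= [13, 5, 4, 15, 0, 8, 6, 1, 11, 2, 10, 9, 12, 3, 14, 7]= (0 13 3 15 7 1 5 8 11 9 2 4)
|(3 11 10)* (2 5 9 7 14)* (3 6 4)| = 5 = |(2 5 9 7 14)(3 11 10 6 4)|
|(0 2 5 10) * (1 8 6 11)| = 4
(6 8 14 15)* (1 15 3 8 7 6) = [0, 15, 2, 8, 4, 5, 7, 6, 14, 9, 10, 11, 12, 13, 3, 1] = (1 15)(3 8 14)(6 7)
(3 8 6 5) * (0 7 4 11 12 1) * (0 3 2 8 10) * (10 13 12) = (0 7 4 11 10)(1 3 13 12)(2 8 6 5) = [7, 3, 8, 13, 11, 2, 5, 4, 6, 9, 0, 10, 1, 12]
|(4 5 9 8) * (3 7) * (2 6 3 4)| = |(2 6 3 7 4 5 9 8)| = 8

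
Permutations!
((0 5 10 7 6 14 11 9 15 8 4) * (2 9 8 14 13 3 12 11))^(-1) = (0 4 8 11 12 3 13 6 7 10 5)(2 14 15 9) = ((0 5 10 7 6 13 3 12 11 8 4)(2 9 15 14))^(-1)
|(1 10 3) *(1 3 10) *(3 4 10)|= 3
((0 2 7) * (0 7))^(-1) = ((7)(0 2))^(-1) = (7)(0 2)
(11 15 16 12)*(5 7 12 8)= [0, 1, 2, 3, 4, 7, 6, 12, 5, 9, 10, 15, 11, 13, 14, 16, 8]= (5 7 12 11 15 16 8)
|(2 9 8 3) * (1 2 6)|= 6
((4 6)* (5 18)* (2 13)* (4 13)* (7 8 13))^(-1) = ((2 4 6 7 8 13)(5 18))^(-1) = (2 13 8 7 6 4)(5 18)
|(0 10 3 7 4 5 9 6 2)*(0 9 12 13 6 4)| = 28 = |(0 10 3 7)(2 9 4 5 12 13 6)|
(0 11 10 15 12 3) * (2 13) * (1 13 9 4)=[11, 13, 9, 0, 1, 5, 6, 7, 8, 4, 15, 10, 3, 2, 14, 12]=(0 11 10 15 12 3)(1 13 2 9 4)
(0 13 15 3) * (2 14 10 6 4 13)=(0 2 14 10 6 4 13 15 3)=[2, 1, 14, 0, 13, 5, 4, 7, 8, 9, 6, 11, 12, 15, 10, 3]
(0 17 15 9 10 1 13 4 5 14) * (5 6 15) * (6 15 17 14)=(0 14)(1 13 4 15 9 10)(5 6 17)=[14, 13, 2, 3, 15, 6, 17, 7, 8, 10, 1, 11, 12, 4, 0, 9, 16, 5]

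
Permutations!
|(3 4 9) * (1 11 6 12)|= |(1 11 6 12)(3 4 9)|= 12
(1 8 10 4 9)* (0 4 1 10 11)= [4, 8, 2, 3, 9, 5, 6, 7, 11, 10, 1, 0]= (0 4 9 10 1 8 11)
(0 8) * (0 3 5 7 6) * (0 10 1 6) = (0 8 3 5 7)(1 6 10) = [8, 6, 2, 5, 4, 7, 10, 0, 3, 9, 1]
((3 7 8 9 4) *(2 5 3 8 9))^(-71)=(2 8 4 9 7 3 5)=((2 5 3 7 9 4 8))^(-71)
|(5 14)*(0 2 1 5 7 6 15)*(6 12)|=9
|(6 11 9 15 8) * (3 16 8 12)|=|(3 16 8 6 11 9 15 12)|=8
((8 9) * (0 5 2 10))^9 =(0 5 2 10)(8 9)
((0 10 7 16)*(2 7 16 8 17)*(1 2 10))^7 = (0 16 10 17 8 7 2 1)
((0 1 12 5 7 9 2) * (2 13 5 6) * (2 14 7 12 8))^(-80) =((0 1 8 2)(5 12 6 14 7 9 13))^(-80) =(5 7 12 9 6 13 14)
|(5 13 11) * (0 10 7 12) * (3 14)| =12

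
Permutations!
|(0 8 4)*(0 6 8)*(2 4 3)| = |(2 4 6 8 3)| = 5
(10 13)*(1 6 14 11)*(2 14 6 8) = (1 8 2 14 11)(10 13) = [0, 8, 14, 3, 4, 5, 6, 7, 2, 9, 13, 1, 12, 10, 11]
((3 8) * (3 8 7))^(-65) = (8)(3 7)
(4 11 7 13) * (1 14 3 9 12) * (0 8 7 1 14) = [8, 0, 2, 9, 11, 5, 6, 13, 7, 12, 10, 1, 14, 4, 3] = (0 8 7 13 4 11 1)(3 9 12 14)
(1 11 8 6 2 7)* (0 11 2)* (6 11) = (0 6)(1 2 7)(8 11) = [6, 2, 7, 3, 4, 5, 0, 1, 11, 9, 10, 8]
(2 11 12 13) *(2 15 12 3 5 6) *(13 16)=[0, 1, 11, 5, 4, 6, 2, 7, 8, 9, 10, 3, 16, 15, 14, 12, 13]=(2 11 3 5 6)(12 16 13 15)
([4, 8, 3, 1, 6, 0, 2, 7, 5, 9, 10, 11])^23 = [5, 3, 6, 2, 0, 8, 4, 7, 1, 9, 10, 11]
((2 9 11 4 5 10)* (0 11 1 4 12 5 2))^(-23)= ((0 11 12 5 10)(1 4 2 9))^(-23)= (0 12 10 11 5)(1 4 2 9)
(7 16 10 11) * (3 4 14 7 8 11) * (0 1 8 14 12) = (0 1 8 11 14 7 16 10 3 4 12) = [1, 8, 2, 4, 12, 5, 6, 16, 11, 9, 3, 14, 0, 13, 7, 15, 10]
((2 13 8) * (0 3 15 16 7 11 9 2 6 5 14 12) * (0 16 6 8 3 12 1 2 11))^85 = (0 12 16 7)(1 6 13 14 15 2 5 3)(9 11)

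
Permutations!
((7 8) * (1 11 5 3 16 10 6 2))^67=(1 3 6 11 16 2 5 10)(7 8)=((1 11 5 3 16 10 6 2)(7 8))^67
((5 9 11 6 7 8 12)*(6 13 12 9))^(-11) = ((5 6 7 8 9 11 13 12))^(-11) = (5 11 7 12 9 6 13 8)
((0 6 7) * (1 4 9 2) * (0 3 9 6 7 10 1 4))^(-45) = ((0 7 3 9 2 4 6 10 1))^(-45) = (10)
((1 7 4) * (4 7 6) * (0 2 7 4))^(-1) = (0 6 1 4 7 2)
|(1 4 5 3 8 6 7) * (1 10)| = 8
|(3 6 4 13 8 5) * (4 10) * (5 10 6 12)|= |(3 12 5)(4 13 8 10)|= 12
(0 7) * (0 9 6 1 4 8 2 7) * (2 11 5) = [0, 4, 7, 3, 8, 2, 1, 9, 11, 6, 10, 5] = (1 4 8 11 5 2 7 9 6)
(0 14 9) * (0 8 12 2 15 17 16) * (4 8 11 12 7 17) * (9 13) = (0 14 13 9 11 12 2 15 4 8 7 17 16) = [14, 1, 15, 3, 8, 5, 6, 17, 7, 11, 10, 12, 2, 9, 13, 4, 0, 16]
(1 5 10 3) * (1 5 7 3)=[0, 7, 2, 5, 4, 10, 6, 3, 8, 9, 1]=(1 7 3 5 10)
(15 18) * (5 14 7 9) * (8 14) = [0, 1, 2, 3, 4, 8, 6, 9, 14, 5, 10, 11, 12, 13, 7, 18, 16, 17, 15] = (5 8 14 7 9)(15 18)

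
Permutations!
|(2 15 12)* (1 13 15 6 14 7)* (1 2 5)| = |(1 13 15 12 5)(2 6 14 7)| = 20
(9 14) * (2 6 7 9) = [0, 1, 6, 3, 4, 5, 7, 9, 8, 14, 10, 11, 12, 13, 2] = (2 6 7 9 14)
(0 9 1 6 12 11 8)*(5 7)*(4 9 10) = (0 10 4 9 1 6 12 11 8)(5 7) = [10, 6, 2, 3, 9, 7, 12, 5, 0, 1, 4, 8, 11]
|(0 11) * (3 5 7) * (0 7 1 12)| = 7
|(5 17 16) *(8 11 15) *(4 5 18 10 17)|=12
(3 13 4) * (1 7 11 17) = (1 7 11 17)(3 13 4) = [0, 7, 2, 13, 3, 5, 6, 11, 8, 9, 10, 17, 12, 4, 14, 15, 16, 1]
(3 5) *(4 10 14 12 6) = (3 5)(4 10 14 12 6) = [0, 1, 2, 5, 10, 3, 4, 7, 8, 9, 14, 11, 6, 13, 12]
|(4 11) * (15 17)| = 2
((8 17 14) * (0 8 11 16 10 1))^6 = (0 10 11 17)(1 16 14 8) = ((0 8 17 14 11 16 10 1))^6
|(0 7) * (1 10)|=2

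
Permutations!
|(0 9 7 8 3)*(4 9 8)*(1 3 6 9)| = 8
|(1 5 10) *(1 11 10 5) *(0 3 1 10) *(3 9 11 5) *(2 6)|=12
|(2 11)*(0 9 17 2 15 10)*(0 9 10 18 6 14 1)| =11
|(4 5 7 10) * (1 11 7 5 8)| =6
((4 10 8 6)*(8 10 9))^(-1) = (10)(4 6 8 9)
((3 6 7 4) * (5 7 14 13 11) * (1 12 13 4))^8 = ((1 12 13 11 5 7)(3 6 14 4))^8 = (14)(1 13 5)(7 12 11)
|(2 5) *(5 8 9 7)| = 5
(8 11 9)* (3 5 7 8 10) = (3 5 7 8 11 9 10) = [0, 1, 2, 5, 4, 7, 6, 8, 11, 10, 3, 9]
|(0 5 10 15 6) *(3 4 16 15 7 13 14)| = |(0 5 10 7 13 14 3 4 16 15 6)| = 11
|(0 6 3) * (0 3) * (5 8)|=2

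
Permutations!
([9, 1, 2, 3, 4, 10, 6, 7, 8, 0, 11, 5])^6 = (11)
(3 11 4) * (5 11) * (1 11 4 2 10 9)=(1 11 2 10 9)(3 5 4)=[0, 11, 10, 5, 3, 4, 6, 7, 8, 1, 9, 2]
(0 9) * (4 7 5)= (0 9)(4 7 5)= [9, 1, 2, 3, 7, 4, 6, 5, 8, 0]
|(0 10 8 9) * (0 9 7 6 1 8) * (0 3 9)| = |(0 10 3 9)(1 8 7 6)| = 4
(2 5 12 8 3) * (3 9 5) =(2 3)(5 12 8 9) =[0, 1, 3, 2, 4, 12, 6, 7, 9, 5, 10, 11, 8]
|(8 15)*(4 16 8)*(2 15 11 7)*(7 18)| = 8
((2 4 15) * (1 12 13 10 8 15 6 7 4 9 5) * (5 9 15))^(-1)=(1 5 8 10 13 12)(2 15)(4 7 6)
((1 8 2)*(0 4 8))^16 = ((0 4 8 2 1))^16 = (0 4 8 2 1)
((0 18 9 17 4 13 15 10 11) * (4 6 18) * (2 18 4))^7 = (0 13 9 11 4 18 10 6 2 15 17)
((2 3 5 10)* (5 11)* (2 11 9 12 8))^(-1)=(2 8 12 9 3)(5 11 10)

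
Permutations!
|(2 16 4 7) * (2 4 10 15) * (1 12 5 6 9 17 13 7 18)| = 20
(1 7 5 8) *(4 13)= [0, 7, 2, 3, 13, 8, 6, 5, 1, 9, 10, 11, 12, 4]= (1 7 5 8)(4 13)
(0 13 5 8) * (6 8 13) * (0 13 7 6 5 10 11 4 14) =(0 5 7 6 8 13 10 11 4 14) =[5, 1, 2, 3, 14, 7, 8, 6, 13, 9, 11, 4, 12, 10, 0]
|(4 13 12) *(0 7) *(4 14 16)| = |(0 7)(4 13 12 14 16)| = 10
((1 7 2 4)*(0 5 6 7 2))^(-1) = (0 7 6 5)(1 4 2)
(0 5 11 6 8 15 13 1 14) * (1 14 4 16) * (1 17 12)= (0 5 11 6 8 15 13 14)(1 4 16 17 12)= [5, 4, 2, 3, 16, 11, 8, 7, 15, 9, 10, 6, 1, 14, 0, 13, 17, 12]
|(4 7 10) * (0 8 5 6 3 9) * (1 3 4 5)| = |(0 8 1 3 9)(4 7 10 5 6)| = 5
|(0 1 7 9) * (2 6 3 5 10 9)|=9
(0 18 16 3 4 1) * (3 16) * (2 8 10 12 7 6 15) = (0 18 3 4 1)(2 8 10 12 7 6 15) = [18, 0, 8, 4, 1, 5, 15, 6, 10, 9, 12, 11, 7, 13, 14, 2, 16, 17, 3]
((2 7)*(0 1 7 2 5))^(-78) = (0 7)(1 5)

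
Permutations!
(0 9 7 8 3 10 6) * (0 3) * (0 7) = [9, 1, 2, 10, 4, 5, 3, 8, 7, 0, 6] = (0 9)(3 10 6)(7 8)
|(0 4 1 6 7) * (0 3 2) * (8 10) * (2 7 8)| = |(0 4 1 6 8 10 2)(3 7)| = 14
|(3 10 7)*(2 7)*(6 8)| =4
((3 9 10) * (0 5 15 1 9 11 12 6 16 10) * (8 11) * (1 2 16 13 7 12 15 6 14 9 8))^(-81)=(0 9 14 12 7 13 6 5)(1 3 10 16 2 15 11 8)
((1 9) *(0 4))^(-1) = (0 4)(1 9) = ((0 4)(1 9))^(-1)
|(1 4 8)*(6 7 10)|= 3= |(1 4 8)(6 7 10)|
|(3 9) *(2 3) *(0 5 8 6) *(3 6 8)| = 6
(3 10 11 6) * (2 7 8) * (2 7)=[0, 1, 2, 10, 4, 5, 3, 8, 7, 9, 11, 6]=(3 10 11 6)(7 8)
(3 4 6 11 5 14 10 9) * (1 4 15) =(1 4 6 11 5 14 10 9 3 15) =[0, 4, 2, 15, 6, 14, 11, 7, 8, 3, 9, 5, 12, 13, 10, 1]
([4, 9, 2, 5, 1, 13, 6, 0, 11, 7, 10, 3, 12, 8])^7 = [1, 7, 2, 13, 9, 8, 6, 4, 3, 0, 10, 5, 12, 11]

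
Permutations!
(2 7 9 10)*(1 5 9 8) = (1 5 9 10 2 7 8) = [0, 5, 7, 3, 4, 9, 6, 8, 1, 10, 2]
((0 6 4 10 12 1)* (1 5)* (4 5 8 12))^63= (0 1 5 6)(4 10)(8 12)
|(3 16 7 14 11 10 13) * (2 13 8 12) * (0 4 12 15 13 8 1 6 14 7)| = 45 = |(0 4 12 2 8 15 13 3 16)(1 6 14 11 10)|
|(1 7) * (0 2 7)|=4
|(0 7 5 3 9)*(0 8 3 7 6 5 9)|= |(0 6 5 7 9 8 3)|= 7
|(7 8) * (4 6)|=2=|(4 6)(7 8)|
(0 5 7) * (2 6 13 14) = [5, 1, 6, 3, 4, 7, 13, 0, 8, 9, 10, 11, 12, 14, 2] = (0 5 7)(2 6 13 14)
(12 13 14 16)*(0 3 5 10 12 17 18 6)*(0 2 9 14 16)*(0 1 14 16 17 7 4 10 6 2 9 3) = (1 14)(2 3 5 6 9 16 7 4 10 12 13 17 18) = [0, 14, 3, 5, 10, 6, 9, 4, 8, 16, 12, 11, 13, 17, 1, 15, 7, 18, 2]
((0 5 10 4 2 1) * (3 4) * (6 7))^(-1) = ((0 5 10 3 4 2 1)(6 7))^(-1) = (0 1 2 4 3 10 5)(6 7)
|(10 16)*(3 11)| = 2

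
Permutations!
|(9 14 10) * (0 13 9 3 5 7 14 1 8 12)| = 30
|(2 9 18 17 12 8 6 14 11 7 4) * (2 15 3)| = 13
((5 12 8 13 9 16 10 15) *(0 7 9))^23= (0 16 5 13 9 15 8 7 10 12)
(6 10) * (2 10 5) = (2 10 6 5) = [0, 1, 10, 3, 4, 2, 5, 7, 8, 9, 6]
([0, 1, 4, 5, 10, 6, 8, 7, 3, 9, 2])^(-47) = [0, 1, 4, 5, 10, 6, 8, 7, 3, 9, 2]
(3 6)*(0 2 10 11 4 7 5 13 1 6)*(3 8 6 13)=(0 2 10 11 4 7 5 3)(1 13)(6 8)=[2, 13, 10, 0, 7, 3, 8, 5, 6, 9, 11, 4, 12, 1]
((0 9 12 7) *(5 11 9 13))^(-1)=(0 7 12 9 11 5 13)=((0 13 5 11 9 12 7))^(-1)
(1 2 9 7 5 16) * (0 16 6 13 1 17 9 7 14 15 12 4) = [16, 2, 7, 3, 0, 6, 13, 5, 8, 14, 10, 11, 4, 1, 15, 12, 17, 9] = (0 16 17 9 14 15 12 4)(1 2 7 5 6 13)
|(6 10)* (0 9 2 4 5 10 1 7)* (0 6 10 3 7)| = |(10)(0 9 2 4 5 3 7 6 1)| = 9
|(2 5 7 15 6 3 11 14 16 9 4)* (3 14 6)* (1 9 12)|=13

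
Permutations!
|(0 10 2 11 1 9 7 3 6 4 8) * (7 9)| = |(0 10 2 11 1 7 3 6 4 8)| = 10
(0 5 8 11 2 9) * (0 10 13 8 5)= [0, 1, 9, 3, 4, 5, 6, 7, 11, 10, 13, 2, 12, 8]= (2 9 10 13 8 11)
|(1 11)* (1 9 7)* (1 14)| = |(1 11 9 7 14)| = 5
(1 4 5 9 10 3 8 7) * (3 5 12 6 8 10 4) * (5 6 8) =[0, 3, 2, 10, 12, 9, 5, 1, 7, 4, 6, 11, 8] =(1 3 10 6 5 9 4 12 8 7)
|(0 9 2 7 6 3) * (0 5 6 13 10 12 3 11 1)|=|(0 9 2 7 13 10 12 3 5 6 11 1)|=12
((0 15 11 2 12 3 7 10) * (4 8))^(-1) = (0 10 7 3 12 2 11 15)(4 8)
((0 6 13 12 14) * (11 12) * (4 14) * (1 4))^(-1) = ((0 6 13 11 12 1 4 14))^(-1) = (0 14 4 1 12 11 13 6)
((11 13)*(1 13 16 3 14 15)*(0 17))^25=((0 17)(1 13 11 16 3 14 15))^25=(0 17)(1 3 13 14 11 15 16)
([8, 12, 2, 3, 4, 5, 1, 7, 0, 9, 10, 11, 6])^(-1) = (0 8)(1 6 12)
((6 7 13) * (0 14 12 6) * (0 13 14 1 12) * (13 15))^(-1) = (0 14 7 6 12 1)(13 15)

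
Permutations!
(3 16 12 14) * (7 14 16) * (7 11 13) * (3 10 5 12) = [0, 1, 2, 11, 4, 12, 6, 14, 8, 9, 5, 13, 16, 7, 10, 15, 3] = (3 11 13 7 14 10 5 12 16)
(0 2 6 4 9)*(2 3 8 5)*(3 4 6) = (0 4 9)(2 3 8 5) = [4, 1, 3, 8, 9, 2, 6, 7, 5, 0]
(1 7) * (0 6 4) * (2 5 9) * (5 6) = [5, 7, 6, 3, 0, 9, 4, 1, 8, 2] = (0 5 9 2 6 4)(1 7)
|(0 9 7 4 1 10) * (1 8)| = 7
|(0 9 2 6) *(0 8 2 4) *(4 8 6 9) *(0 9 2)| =4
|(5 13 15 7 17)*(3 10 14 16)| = 20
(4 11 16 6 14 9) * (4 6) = [0, 1, 2, 3, 11, 5, 14, 7, 8, 6, 10, 16, 12, 13, 9, 15, 4] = (4 11 16)(6 14 9)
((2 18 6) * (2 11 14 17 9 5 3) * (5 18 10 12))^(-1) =((2 10 12 5 3)(6 11 14 17 9 18))^(-1) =(2 3 5 12 10)(6 18 9 17 14 11)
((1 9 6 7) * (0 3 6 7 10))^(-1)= ((0 3 6 10)(1 9 7))^(-1)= (0 10 6 3)(1 7 9)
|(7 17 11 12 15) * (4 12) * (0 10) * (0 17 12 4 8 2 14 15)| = |(0 10 17 11 8 2 14 15 7 12)| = 10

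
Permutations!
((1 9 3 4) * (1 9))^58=(3 4 9)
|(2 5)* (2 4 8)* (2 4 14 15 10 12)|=|(2 5 14 15 10 12)(4 8)|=6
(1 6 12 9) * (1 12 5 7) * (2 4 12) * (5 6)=(1 5 7)(2 4 12 9)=[0, 5, 4, 3, 12, 7, 6, 1, 8, 2, 10, 11, 9]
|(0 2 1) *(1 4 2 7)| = 6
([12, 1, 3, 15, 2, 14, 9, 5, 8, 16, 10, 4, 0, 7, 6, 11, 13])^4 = [0, 1, 4, 2, 11, 16, 7, 9, 8, 5, 10, 15, 12, 6, 13, 3, 14]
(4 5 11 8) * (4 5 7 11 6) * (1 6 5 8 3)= [0, 6, 2, 1, 7, 5, 4, 11, 8, 9, 10, 3]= (1 6 4 7 11 3)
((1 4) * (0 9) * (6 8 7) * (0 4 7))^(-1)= ((0 9 4 1 7 6 8))^(-1)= (0 8 6 7 1 4 9)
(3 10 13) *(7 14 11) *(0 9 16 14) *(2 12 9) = (0 2 12 9 16 14 11 7)(3 10 13) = [2, 1, 12, 10, 4, 5, 6, 0, 8, 16, 13, 7, 9, 3, 11, 15, 14]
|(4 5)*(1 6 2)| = |(1 6 2)(4 5)| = 6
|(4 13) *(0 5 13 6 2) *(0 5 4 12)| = |(0 4 6 2 5 13 12)| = 7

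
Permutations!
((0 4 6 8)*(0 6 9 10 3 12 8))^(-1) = (0 6 8 12 3 10 9 4)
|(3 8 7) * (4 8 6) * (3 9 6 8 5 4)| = 10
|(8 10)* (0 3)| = 2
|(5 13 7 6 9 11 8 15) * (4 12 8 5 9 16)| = 11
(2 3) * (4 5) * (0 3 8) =(0 3 2 8)(4 5) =[3, 1, 8, 2, 5, 4, 6, 7, 0]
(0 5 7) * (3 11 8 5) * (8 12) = (0 3 11 12 8 5 7) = [3, 1, 2, 11, 4, 7, 6, 0, 5, 9, 10, 12, 8]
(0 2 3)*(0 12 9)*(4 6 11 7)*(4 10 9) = (0 2 3 12 4 6 11 7 10 9) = [2, 1, 3, 12, 6, 5, 11, 10, 8, 0, 9, 7, 4]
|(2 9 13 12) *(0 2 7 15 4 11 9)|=|(0 2)(4 11 9 13 12 7 15)|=14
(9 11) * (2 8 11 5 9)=(2 8 11)(5 9)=[0, 1, 8, 3, 4, 9, 6, 7, 11, 5, 10, 2]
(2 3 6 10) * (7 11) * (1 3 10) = [0, 3, 10, 6, 4, 5, 1, 11, 8, 9, 2, 7] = (1 3 6)(2 10)(7 11)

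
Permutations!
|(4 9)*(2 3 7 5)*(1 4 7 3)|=6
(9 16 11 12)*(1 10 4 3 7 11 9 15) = [0, 10, 2, 7, 3, 5, 6, 11, 8, 16, 4, 12, 15, 13, 14, 1, 9] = (1 10 4 3 7 11 12 15)(9 16)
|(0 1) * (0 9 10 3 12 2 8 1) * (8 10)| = |(1 9 8)(2 10 3 12)| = 12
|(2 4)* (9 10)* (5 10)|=|(2 4)(5 10 9)|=6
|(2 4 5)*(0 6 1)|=3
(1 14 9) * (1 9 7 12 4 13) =(1 14 7 12 4 13) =[0, 14, 2, 3, 13, 5, 6, 12, 8, 9, 10, 11, 4, 1, 7]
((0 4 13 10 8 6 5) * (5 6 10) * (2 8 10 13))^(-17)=(0 4 2 8 13 5)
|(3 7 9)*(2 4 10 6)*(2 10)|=|(2 4)(3 7 9)(6 10)|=6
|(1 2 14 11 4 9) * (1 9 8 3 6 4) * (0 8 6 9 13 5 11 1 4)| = 9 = |(0 8 3 9 13 5 11 4 6)(1 2 14)|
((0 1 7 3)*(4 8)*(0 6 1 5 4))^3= (0 8 4 5)(1 6 3 7)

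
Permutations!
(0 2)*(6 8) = (0 2)(6 8) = [2, 1, 0, 3, 4, 5, 8, 7, 6]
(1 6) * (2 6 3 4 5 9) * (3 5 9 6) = [0, 5, 3, 4, 9, 6, 1, 7, 8, 2] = (1 5 6)(2 3 4 9)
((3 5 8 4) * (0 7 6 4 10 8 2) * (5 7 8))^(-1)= (0 2 5 10 8)(3 4 6 7)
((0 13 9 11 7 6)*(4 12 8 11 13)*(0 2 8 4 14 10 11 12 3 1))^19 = ((0 14 10 11 7 6 2 8 12 4 3 1)(9 13))^19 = (0 8 10 4 7 1 2 14 12 11 3 6)(9 13)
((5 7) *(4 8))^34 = (8)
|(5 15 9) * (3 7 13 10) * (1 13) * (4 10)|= |(1 13 4 10 3 7)(5 15 9)|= 6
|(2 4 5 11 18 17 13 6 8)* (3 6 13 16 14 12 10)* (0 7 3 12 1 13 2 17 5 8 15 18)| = 8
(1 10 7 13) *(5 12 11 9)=[0, 10, 2, 3, 4, 12, 6, 13, 8, 5, 7, 9, 11, 1]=(1 10 7 13)(5 12 11 9)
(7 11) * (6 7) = (6 7 11) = [0, 1, 2, 3, 4, 5, 7, 11, 8, 9, 10, 6]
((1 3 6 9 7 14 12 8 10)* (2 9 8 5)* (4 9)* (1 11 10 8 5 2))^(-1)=(1 5 6 3)(2 12 14 7 9 4)(10 11)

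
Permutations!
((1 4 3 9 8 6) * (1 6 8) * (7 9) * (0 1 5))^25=(0 7 1 9 4 5 3)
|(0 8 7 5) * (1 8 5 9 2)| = 10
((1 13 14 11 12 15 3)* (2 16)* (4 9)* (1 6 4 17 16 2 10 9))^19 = ((1 13 14 11 12 15 3 6 4)(9 17 16 10))^19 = (1 13 14 11 12 15 3 6 4)(9 10 16 17)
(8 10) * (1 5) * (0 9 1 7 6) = (0 9 1 5 7 6)(8 10) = [9, 5, 2, 3, 4, 7, 0, 6, 10, 1, 8]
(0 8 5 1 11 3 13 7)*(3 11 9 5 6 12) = [8, 9, 2, 13, 4, 1, 12, 0, 6, 5, 10, 11, 3, 7] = (0 8 6 12 3 13 7)(1 9 5)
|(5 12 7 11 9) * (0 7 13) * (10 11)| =8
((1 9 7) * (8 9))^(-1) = (1 7 9 8)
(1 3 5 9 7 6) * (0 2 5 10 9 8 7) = (0 2 5 8 7 6 1 3 10 9) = [2, 3, 5, 10, 4, 8, 1, 6, 7, 0, 9]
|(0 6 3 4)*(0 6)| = 3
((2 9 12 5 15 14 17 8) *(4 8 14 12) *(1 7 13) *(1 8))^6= (17)(1 4 9 2 8 13 7)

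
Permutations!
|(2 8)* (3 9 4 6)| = |(2 8)(3 9 4 6)| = 4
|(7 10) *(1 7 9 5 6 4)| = 7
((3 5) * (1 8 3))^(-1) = (1 5 3 8)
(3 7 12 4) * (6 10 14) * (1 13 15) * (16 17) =(1 13 15)(3 7 12 4)(6 10 14)(16 17) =[0, 13, 2, 7, 3, 5, 10, 12, 8, 9, 14, 11, 4, 15, 6, 1, 17, 16]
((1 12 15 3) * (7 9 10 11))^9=(1 12 15 3)(7 9 10 11)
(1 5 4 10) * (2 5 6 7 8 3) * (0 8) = (0 8 3 2 5 4 10 1 6 7) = [8, 6, 5, 2, 10, 4, 7, 0, 3, 9, 1]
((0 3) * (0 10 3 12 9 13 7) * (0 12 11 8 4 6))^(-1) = (0 6 4 8 11)(3 10)(7 13 9 12)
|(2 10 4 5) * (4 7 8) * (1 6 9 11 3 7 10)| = |(1 6 9 11 3 7 8 4 5 2)| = 10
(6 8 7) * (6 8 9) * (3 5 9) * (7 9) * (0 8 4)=(0 8 9 6 3 5 7 4)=[8, 1, 2, 5, 0, 7, 3, 4, 9, 6]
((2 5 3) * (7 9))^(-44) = ((2 5 3)(7 9))^(-44) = (9)(2 5 3)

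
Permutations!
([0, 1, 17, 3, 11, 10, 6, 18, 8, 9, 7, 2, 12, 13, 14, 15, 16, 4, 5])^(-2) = (2 4)(5 7)(10 18)(11 17)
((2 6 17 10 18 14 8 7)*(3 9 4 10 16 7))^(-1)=(2 7 16 17 6)(3 8 14 18 10 4 9)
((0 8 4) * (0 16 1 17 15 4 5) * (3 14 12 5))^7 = (0 8 3 14 12 5)(1 15 16 17 4)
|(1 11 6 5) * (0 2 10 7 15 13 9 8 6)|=12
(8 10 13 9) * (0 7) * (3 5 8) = (0 7)(3 5 8 10 13 9) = [7, 1, 2, 5, 4, 8, 6, 0, 10, 3, 13, 11, 12, 9]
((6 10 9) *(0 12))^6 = (12)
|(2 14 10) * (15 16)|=|(2 14 10)(15 16)|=6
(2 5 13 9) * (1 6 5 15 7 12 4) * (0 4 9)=[4, 6, 15, 3, 1, 13, 5, 12, 8, 2, 10, 11, 9, 0, 14, 7]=(0 4 1 6 5 13)(2 15 7 12 9)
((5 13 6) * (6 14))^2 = (5 14)(6 13)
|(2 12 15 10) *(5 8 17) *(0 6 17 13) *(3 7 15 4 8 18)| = 14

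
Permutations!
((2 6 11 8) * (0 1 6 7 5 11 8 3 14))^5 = (0 7)(1 5)(2 14)(3 8)(6 11)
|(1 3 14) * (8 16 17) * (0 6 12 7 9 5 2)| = 21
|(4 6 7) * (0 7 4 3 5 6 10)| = |(0 7 3 5 6 4 10)| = 7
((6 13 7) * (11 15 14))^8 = (6 7 13)(11 14 15)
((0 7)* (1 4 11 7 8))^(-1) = ((0 8 1 4 11 7))^(-1) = (0 7 11 4 1 8)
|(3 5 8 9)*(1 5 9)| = |(1 5 8)(3 9)| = 6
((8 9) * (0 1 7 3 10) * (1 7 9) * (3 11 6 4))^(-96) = (0 11 4 10 7 6 3)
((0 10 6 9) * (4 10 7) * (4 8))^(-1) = ((0 7 8 4 10 6 9))^(-1) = (0 9 6 10 4 8 7)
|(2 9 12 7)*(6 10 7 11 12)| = |(2 9 6 10 7)(11 12)| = 10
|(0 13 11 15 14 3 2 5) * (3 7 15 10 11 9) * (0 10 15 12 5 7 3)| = 9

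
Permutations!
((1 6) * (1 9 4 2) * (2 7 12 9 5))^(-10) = (1 5)(2 6)(4 12)(7 9)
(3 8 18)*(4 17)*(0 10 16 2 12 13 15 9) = (0 10 16 2 12 13 15 9)(3 8 18)(4 17) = [10, 1, 12, 8, 17, 5, 6, 7, 18, 0, 16, 11, 13, 15, 14, 9, 2, 4, 3]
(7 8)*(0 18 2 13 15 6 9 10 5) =[18, 1, 13, 3, 4, 0, 9, 8, 7, 10, 5, 11, 12, 15, 14, 6, 16, 17, 2] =(0 18 2 13 15 6 9 10 5)(7 8)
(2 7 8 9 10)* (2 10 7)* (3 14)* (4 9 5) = (3 14)(4 9 7 8 5) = [0, 1, 2, 14, 9, 4, 6, 8, 5, 7, 10, 11, 12, 13, 3]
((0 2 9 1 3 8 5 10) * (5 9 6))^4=(0 10 5 6 2)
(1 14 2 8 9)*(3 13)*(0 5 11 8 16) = (0 5 11 8 9 1 14 2 16)(3 13) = [5, 14, 16, 13, 4, 11, 6, 7, 9, 1, 10, 8, 12, 3, 2, 15, 0]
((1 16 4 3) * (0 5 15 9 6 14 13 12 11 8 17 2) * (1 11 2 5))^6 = (0 8 14 16 5 12 3 9)(1 17 13 4 15 2 11 6)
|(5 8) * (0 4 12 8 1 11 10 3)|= 9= |(0 4 12 8 5 1 11 10 3)|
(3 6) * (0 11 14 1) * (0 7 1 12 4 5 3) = (0 11 14 12 4 5 3 6)(1 7) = [11, 7, 2, 6, 5, 3, 0, 1, 8, 9, 10, 14, 4, 13, 12]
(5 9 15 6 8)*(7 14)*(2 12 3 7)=[0, 1, 12, 7, 4, 9, 8, 14, 5, 15, 10, 11, 3, 13, 2, 6]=(2 12 3 7 14)(5 9 15 6 8)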